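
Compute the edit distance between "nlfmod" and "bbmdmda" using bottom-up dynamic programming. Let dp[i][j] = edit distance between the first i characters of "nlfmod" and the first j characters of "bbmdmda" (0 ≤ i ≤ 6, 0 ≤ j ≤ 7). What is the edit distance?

6

   ''  b  b  m  d  m  d  a
''  0  1  2  3  4  5  6  7
 n  1  1  2  3  4  5  6  7
 l  2  2  2  3  4  5  6  7
 f  3  3  3  3  4  5  6  7
 m  4  4  4  3  4  4  5  6
 o  5  5  5  4  4  5  5  6
 d  6  6  6  5  4  5  5  6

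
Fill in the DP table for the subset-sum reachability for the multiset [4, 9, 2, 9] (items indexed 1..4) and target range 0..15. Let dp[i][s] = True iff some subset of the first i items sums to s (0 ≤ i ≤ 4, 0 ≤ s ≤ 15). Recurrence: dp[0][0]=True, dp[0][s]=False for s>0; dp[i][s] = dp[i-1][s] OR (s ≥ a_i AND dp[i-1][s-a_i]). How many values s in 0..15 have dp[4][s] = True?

8

i\s   0   1   2   3   4   5   6   7   8   9  10  11  12  13  14  15
  0   T   F   F   F   F   F   F   F   F   F   F   F   F   F   F   F
  1   T   F   F   F   T   F   F   F   F   F   F   F   F   F   F   F
  2   T   F   F   F   T   F   F   F   F   T   F   F   F   T   F   F
  3   T   F   T   F   T   F   T   F   F   T   F   T   F   T   F   T
  4   T   F   T   F   T   F   T   F   F   T   F   T   F   T   F   T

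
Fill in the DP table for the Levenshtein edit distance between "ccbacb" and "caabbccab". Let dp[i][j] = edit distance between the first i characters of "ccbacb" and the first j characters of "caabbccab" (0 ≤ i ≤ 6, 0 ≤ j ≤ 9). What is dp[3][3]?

   ''  c  a  a  b  b  c  c  a  b
''  0  1  2  3  4  5  6  7  8  9
 c  1  0  1  2  3  4  5  6  7  8
 c  2  1  1  2  3  4  4  5  6  7
 b  3  2  2  2  2  3  4  5  6  6
 a  4  3  2  2  3  3  4  5  5  6
 c  5  4  3  3  3  4  3  4  5  6
 b  6  5  4  4  3  3  4  4  5  5

2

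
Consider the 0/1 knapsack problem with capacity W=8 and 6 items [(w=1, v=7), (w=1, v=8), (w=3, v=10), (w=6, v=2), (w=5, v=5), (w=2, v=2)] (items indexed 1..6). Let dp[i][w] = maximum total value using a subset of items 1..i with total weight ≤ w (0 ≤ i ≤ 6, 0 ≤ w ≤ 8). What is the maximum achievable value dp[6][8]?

i\w   0   1   2   3   4   5   6   7   8
  0   0   0   0   0   0   0   0   0   0
  1   0   7   7   7   7   7   7   7   7
  2   0   8  15  15  15  15  15  15  15
  3   0   8  15  15  18  25  25  25  25
  4   0   8  15  15  18  25  25  25  25
  5   0   8  15  15  18  25  25  25  25
  6   0   8  15  15  18  25  25  27  27

27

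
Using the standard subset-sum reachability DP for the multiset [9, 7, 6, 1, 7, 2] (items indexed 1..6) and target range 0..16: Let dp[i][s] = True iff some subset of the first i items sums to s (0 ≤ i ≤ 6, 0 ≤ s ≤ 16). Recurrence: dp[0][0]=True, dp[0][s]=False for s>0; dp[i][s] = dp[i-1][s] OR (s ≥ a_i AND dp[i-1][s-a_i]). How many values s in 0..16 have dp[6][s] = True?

15

i\s   0   1   2   3   4   5   6   7   8   9  10  11  12  13  14  15  16
  0   T   F   F   F   F   F   F   F   F   F   F   F   F   F   F   F   F
  1   T   F   F   F   F   F   F   F   F   T   F   F   F   F   F   F   F
  2   T   F   F   F   F   F   F   T   F   T   F   F   F   F   F   F   T
  3   T   F   F   F   F   F   T   T   F   T   F   F   F   T   F   T   T
  4   T   T   F   F   F   F   T   T   T   T   T   F   F   T   T   T   T
  5   T   T   F   F   F   F   T   T   T   T   T   F   F   T   T   T   T
  6   T   T   T   T   F   F   T   T   T   T   T   T   T   T   T   T   T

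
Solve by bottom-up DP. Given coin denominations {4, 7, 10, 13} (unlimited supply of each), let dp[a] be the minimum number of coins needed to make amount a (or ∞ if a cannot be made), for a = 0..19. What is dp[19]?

4

 a  0  1  2  3  4  5  6  7  8  9 10 11 12 13 14 15 16 17 18 19
dp  0  -  -  -  1  -  -  1  2  -  1  2  3  1  2  3  4  2  3  4
(- denotes ∞ / unreachable)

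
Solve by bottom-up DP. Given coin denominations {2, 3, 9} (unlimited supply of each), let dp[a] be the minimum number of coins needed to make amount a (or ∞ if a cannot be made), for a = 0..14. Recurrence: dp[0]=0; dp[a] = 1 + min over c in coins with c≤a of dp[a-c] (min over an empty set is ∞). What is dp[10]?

4

 a  0  1  2  3  4  5  6  7  8  9 10 11 12 13 14
dp  0  -  1  1  2  2  2  3  3  1  4  2  2  3  3
(- denotes ∞ / unreachable)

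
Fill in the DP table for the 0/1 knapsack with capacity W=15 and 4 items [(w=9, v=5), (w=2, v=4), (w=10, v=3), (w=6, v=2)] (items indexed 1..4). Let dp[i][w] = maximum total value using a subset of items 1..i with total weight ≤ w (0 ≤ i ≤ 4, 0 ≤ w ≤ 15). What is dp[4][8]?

6

i\w   0   1   2   3   4   5   6   7   8   9  10  11  12  13  14  15
  0   0   0   0   0   0   0   0   0   0   0   0   0   0   0   0   0
  1   0   0   0   0   0   0   0   0   0   5   5   5   5   5   5   5
  2   0   0   4   4   4   4   4   4   4   5   5   9   9   9   9   9
  3   0   0   4   4   4   4   4   4   4   5   5   9   9   9   9   9
  4   0   0   4   4   4   4   4   4   6   6   6   9   9   9   9   9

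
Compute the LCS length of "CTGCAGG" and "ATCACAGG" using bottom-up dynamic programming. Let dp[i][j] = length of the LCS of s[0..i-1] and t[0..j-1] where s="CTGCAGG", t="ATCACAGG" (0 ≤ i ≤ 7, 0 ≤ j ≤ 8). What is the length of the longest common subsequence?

   ''  A  T  C  A  C  A  G  G
''  0  0  0  0  0  0  0  0  0
 C  0  0  0  1  1  1  1  1  1
 T  0  0  1  1  1  1  1  1  1
 G  0  0  1  1  1  1  1  2  2
 C  0  0  1  2  2  2  2  2  2
 A  0  1  1  2  3  3  3  3  3
 G  0  1  1  2  3  3  3  4  4
 G  0  1  1  2  3  3  3  4  5

5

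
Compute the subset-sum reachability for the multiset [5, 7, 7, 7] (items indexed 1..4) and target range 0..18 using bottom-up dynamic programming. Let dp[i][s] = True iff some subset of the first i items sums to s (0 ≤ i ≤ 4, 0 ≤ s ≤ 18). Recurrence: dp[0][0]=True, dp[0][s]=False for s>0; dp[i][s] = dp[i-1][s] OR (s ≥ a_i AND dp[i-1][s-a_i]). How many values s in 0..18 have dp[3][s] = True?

5

i\s   0   1   2   3   4   5   6   7   8   9  10  11  12  13  14  15  16  17  18
  0   T   F   F   F   F   F   F   F   F   F   F   F   F   F   F   F   F   F   F
  1   T   F   F   F   F   T   F   F   F   F   F   F   F   F   F   F   F   F   F
  2   T   F   F   F   F   T   F   T   F   F   F   F   T   F   F   F   F   F   F
  3   T   F   F   F   F   T   F   T   F   F   F   F   T   F   T   F   F   F   F
  4   T   F   F   F   F   T   F   T   F   F   F   F   T   F   T   F   F   F   F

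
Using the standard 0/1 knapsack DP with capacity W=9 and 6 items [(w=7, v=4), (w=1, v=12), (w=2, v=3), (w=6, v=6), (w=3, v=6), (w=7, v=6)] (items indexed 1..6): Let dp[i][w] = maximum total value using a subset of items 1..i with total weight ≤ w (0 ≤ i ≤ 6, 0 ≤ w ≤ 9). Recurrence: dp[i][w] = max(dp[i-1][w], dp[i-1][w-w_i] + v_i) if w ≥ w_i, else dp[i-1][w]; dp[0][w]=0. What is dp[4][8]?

18

i\w   0   1   2   3   4   5   6   7   8   9
  0   0   0   0   0   0   0   0   0   0   0
  1   0   0   0   0   0   0   0   4   4   4
  2   0  12  12  12  12  12  12  12  16  16
  3   0  12  12  15  15  15  15  15  16  16
  4   0  12  12  15  15  15  15  18  18  21
  5   0  12  12  15  18  18  21  21  21  21
  6   0  12  12  15  18  18  21  21  21  21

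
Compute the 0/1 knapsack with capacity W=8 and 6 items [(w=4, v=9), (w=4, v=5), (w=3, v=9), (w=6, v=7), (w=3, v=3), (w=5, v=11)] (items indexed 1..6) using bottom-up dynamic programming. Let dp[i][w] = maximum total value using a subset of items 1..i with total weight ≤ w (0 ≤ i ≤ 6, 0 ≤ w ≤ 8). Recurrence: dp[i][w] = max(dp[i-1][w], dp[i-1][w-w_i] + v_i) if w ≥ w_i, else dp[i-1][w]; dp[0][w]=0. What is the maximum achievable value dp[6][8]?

i\w   0   1   2   3   4   5   6   7   8
  0   0   0   0   0   0   0   0   0   0
  1   0   0   0   0   9   9   9   9   9
  2   0   0   0   0   9   9   9   9  14
  3   0   0   0   9   9   9   9  18  18
  4   0   0   0   9   9   9   9  18  18
  5   0   0   0   9   9   9  12  18  18
  6   0   0   0   9   9  11  12  18  20

20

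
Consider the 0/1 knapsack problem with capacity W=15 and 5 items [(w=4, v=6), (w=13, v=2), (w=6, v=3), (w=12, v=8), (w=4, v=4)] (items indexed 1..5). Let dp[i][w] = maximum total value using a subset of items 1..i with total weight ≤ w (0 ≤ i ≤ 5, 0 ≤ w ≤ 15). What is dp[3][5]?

6

i\w   0   1   2   3   4   5   6   7   8   9  10  11  12  13  14  15
  0   0   0   0   0   0   0   0   0   0   0   0   0   0   0   0   0
  1   0   0   0   0   6   6   6   6   6   6   6   6   6   6   6   6
  2   0   0   0   0   6   6   6   6   6   6   6   6   6   6   6   6
  3   0   0   0   0   6   6   6   6   6   6   9   9   9   9   9   9
  4   0   0   0   0   6   6   6   6   6   6   9   9   9   9   9   9
  5   0   0   0   0   6   6   6   6  10  10  10  10  10  10  13  13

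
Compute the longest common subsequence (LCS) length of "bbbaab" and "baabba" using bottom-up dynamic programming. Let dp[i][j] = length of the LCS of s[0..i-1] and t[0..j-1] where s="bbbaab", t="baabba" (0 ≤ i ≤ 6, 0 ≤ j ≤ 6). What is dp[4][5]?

3

   ''  b  a  a  b  b  a
''  0  0  0  0  0  0  0
 b  0  1  1  1  1  1  1
 b  0  1  1  1  2  2  2
 b  0  1  1  1  2  3  3
 a  0  1  2  2  2  3  4
 a  0  1  2  3  3  3  4
 b  0  1  2  3  4  4  4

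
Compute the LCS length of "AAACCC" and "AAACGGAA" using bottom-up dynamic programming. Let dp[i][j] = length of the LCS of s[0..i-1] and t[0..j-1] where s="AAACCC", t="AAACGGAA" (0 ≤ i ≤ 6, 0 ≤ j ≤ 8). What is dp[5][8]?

   ''  A  A  A  C  G  G  A  A
''  0  0  0  0  0  0  0  0  0
 A  0  1  1  1  1  1  1  1  1
 A  0  1  2  2  2  2  2  2  2
 A  0  1  2  3  3  3  3  3  3
 C  0  1  2  3  4  4  4  4  4
 C  0  1  2  3  4  4  4  4  4
 C  0  1  2  3  4  4  4  4  4

4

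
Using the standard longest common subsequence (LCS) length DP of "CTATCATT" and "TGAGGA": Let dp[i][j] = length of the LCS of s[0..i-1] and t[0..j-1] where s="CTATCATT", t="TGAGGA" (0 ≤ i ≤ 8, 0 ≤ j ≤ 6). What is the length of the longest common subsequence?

3

   ''  T  G  A  G  G  A
''  0  0  0  0  0  0  0
 C  0  0  0  0  0  0  0
 T  0  1  1  1  1  1  1
 A  0  1  1  2  2  2  2
 T  0  1  1  2  2  2  2
 C  0  1  1  2  2  2  2
 A  0  1  1  2  2  2  3
 T  0  1  1  2  2  2  3
 T  0  1  1  2  2  2  3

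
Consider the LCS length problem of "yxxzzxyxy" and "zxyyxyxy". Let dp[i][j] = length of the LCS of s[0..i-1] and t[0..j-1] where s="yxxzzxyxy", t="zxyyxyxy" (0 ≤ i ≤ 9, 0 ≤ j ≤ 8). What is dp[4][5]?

2

   ''  z  x  y  y  x  y  x  y
''  0  0  0  0  0  0  0  0  0
 y  0  0  0  1  1  1  1  1  1
 x  0  0  1  1  1  2  2  2  2
 x  0  0  1  1  1  2  2  3  3
 z  0  1  1  1  1  2  2  3  3
 z  0  1  1  1  1  2  2  3  3
 x  0  1  2  2  2  2  2  3  3
 y  0  1  2  3  3  3  3  3  4
 x  0  1  2  3  3  4  4  4  4
 y  0  1  2  3  4  4  5  5  5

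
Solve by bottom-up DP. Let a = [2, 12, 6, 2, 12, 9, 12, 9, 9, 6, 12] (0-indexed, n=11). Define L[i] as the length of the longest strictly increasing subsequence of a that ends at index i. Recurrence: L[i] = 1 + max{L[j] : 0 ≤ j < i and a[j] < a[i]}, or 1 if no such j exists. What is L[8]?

   i    0    1    2    3    4    5    6    7    8    9   10
a[i]    2   12    6    2   12    9   12    9    9    6   12
L[i]    1    2    2    1    3    3    4    3    3    2    4

3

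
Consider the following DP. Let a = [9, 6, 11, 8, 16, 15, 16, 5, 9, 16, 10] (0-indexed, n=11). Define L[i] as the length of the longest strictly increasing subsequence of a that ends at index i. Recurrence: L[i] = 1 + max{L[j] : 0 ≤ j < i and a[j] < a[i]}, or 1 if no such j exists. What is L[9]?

4

   i    0    1    2    3    4    5    6    7    8    9   10
a[i]    9    6   11    8   16   15   16    5    9   16   10
L[i]    1    1    2    2    3    3    4    1    3    4    4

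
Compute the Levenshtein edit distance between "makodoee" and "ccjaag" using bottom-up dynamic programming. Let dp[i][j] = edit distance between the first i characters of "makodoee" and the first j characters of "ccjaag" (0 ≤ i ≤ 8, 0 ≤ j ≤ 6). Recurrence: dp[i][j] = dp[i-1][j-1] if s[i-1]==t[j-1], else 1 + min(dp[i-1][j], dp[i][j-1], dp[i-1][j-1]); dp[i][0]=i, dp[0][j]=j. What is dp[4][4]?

   ''  c  c  j  a  a  g
''  0  1  2  3  4  5  6
 m  1  1  2  3  4  5  6
 a  2  2  2  3  3  4  5
 k  3  3  3  3  4  4  5
 o  4  4  4  4  4  5  5
 d  5  5  5  5  5  5  6
 o  6  6  6  6  6  6  6
 e  7  7  7  7  7  7  7
 e  8  8  8  8  8  8  8

4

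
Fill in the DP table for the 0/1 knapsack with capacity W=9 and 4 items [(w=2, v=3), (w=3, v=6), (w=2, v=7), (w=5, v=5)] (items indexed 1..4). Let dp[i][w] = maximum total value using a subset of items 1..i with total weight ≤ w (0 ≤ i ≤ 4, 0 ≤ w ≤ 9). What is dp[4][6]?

i\w   0   1   2   3   4   5   6   7   8   9
  0   0   0   0   0   0   0   0   0   0   0
  1   0   0   3   3   3   3   3   3   3   3
  2   0   0   3   6   6   9   9   9   9   9
  3   0   0   7   7  10  13  13  16  16  16
  4   0   0   7   7  10  13  13  16  16  16

13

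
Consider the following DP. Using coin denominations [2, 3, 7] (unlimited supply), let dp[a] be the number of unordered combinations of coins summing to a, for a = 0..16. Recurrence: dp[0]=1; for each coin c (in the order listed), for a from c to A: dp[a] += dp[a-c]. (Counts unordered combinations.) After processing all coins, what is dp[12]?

4

after  coin     0     1     2     3     4     5     6     7     8     9    10    11    12    13    14    15    16
          2     1     0     1     0     1     0     1     0     1     0     1     0     1     0     1     0     1
          3     1     0     1     1     1     1     2     1     2     2     2     2     3     2     3     3     3
          7     1     0     1     1     1     1     2     2     2     3     3     3     4     4     5     5     6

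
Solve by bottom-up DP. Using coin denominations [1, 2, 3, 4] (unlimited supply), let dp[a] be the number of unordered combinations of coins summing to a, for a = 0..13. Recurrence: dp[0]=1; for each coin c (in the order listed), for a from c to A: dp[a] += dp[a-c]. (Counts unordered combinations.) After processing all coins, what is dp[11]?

after  coin     0     1     2     3     4     5     6     7     8     9    10    11    12    13
          1     1     1     1     1     1     1     1     1     1     1     1     1     1     1
          2     1     1     2     2     3     3     4     4     5     5     6     6     7     7
          3     1     1     2     3     4     5     7     8    10    12    14    16    19    21
          4     1     1     2     3     5     6     9    11    15    18    23    27    34    39

27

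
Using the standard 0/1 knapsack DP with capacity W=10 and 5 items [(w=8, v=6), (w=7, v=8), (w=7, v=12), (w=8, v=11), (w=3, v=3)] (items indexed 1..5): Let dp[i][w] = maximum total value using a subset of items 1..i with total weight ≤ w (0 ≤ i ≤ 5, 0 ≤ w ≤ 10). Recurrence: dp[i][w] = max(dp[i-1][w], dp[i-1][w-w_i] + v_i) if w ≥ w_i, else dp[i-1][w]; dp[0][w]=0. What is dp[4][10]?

12

i\w   0   1   2   3   4   5   6   7   8   9  10
  0   0   0   0   0   0   0   0   0   0   0   0
  1   0   0   0   0   0   0   0   0   6   6   6
  2   0   0   0   0   0   0   0   8   8   8   8
  3   0   0   0   0   0   0   0  12  12  12  12
  4   0   0   0   0   0   0   0  12  12  12  12
  5   0   0   0   3   3   3   3  12  12  12  15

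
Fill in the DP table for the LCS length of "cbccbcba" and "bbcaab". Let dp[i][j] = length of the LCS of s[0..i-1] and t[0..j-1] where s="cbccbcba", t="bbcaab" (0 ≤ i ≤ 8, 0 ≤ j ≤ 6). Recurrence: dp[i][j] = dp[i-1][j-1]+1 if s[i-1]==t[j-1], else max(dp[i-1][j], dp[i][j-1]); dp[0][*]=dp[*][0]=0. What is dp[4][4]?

2

   ''  b  b  c  a  a  b
''  0  0  0  0  0  0  0
 c  0  0  0  1  1  1  1
 b  0  1  1  1  1  1  2
 c  0  1  1  2  2  2  2
 c  0  1  1  2  2  2  2
 b  0  1  2  2  2  2  3
 c  0  1  2  3  3  3  3
 b  0  1  2  3  3  3  4
 a  0  1  2  3  4  4  4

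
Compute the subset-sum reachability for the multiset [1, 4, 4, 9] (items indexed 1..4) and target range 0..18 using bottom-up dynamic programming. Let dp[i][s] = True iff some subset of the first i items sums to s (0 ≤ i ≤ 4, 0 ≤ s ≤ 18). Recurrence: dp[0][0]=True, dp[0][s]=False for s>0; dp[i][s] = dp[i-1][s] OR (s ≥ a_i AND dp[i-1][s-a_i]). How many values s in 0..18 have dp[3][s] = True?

i\s   0   1   2   3   4   5   6   7   8   9  10  11  12  13  14  15  16  17  18
  0   T   F   F   F   F   F   F   F   F   F   F   F   F   F   F   F   F   F   F
  1   T   T   F   F   F   F   F   F   F   F   F   F   F   F   F   F   F   F   F
  2   T   T   F   F   T   T   F   F   F   F   F   F   F   F   F   F   F   F   F
  3   T   T   F   F   T   T   F   F   T   T   F   F   F   F   F   F   F   F   F
  4   T   T   F   F   T   T   F   F   T   T   T   F   F   T   T   F   F   T   T

6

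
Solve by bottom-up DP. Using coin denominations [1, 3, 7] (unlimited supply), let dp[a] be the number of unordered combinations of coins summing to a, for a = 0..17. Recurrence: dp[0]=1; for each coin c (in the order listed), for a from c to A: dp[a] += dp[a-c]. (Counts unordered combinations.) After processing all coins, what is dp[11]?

after  coin     0     1     2     3     4     5     6     7     8     9    10    11    12    13    14    15    16    17
          1     1     1     1     1     1     1     1     1     1     1     1     1     1     1     1     1     1     1
          3     1     1     1     2     2     2     3     3     3     4     4     4     5     5     5     6     6     6
          7     1     1     1     2     2     2     3     4     4     5     6     6     7     8     9    10    11    12

6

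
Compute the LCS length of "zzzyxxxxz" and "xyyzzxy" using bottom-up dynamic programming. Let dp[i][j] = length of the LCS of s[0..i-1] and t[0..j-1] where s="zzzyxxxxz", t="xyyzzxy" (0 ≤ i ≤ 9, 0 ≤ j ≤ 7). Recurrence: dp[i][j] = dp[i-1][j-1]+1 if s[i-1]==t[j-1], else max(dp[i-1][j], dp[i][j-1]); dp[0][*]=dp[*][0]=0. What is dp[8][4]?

1

   ''  x  y  y  z  z  x  y
''  0  0  0  0  0  0  0  0
 z  0  0  0  0  1  1  1  1
 z  0  0  0  0  1  2  2  2
 z  0  0  0  0  1  2  2  2
 y  0  0  1  1  1  2  2  3
 x  0  1  1  1  1  2  3  3
 x  0  1  1  1  1  2  3  3
 x  0  1  1  1  1  2  3  3
 x  0  1  1  1  1  2  3  3
 z  0  1  1  1  2  2  3  3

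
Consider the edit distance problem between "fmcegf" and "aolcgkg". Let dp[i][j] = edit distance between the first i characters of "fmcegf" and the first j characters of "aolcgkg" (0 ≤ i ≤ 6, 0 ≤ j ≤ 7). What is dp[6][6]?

   ''  a  o  l  c  g  k  g
''  0  1  2  3  4  5  6  7
 f  1  1  2  3  4  5  6  7
 m  2  2  2  3  4  5  6  7
 c  3  3  3  3  3  4  5  6
 e  4  4  4  4  4  4  5  6
 g  5  5  5  5  5  4  5  5
 f  6  6  6  6  6  5  5  6

5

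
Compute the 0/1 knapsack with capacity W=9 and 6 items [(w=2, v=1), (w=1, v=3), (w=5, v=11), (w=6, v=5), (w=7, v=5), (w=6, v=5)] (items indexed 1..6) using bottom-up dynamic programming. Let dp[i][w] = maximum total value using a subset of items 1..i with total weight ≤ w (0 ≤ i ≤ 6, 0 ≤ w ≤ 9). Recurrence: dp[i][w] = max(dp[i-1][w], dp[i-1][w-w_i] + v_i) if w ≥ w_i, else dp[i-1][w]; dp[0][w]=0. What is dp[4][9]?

i\w   0   1   2   3   4   5   6   7   8   9
  0   0   0   0   0   0   0   0   0   0   0
  1   0   0   1   1   1   1   1   1   1   1
  2   0   3   3   4   4   4   4   4   4   4
  3   0   3   3   4   4  11  14  14  15  15
  4   0   3   3   4   4  11  14  14  15  15
  5   0   3   3   4   4  11  14  14  15  15
  6   0   3   3   4   4  11  14  14  15  15

15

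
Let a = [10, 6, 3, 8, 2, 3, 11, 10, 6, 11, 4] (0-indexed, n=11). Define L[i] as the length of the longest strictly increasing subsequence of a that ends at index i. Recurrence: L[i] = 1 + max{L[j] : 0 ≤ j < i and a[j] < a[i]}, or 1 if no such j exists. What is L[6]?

3

   i    0    1    2    3    4    5    6    7    8    9   10
a[i]   10    6    3    8    2    3   11   10    6   11    4
L[i]    1    1    1    2    1    2    3    3    3    4    3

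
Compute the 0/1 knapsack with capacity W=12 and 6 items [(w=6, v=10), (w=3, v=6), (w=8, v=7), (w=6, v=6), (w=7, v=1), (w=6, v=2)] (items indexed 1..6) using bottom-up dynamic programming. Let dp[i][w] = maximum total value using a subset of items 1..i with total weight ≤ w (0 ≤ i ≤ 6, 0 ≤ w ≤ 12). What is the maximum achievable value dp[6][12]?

i\w   0   1   2   3   4   5   6   7   8   9  10  11  12
  0   0   0   0   0   0   0   0   0   0   0   0   0   0
  1   0   0   0   0   0   0  10  10  10  10  10  10  10
  2   0   0   0   6   6   6  10  10  10  16  16  16  16
  3   0   0   0   6   6   6  10  10  10  16  16  16  16
  4   0   0   0   6   6   6  10  10  10  16  16  16  16
  5   0   0   0   6   6   6  10  10  10  16  16  16  16
  6   0   0   0   6   6   6  10  10  10  16  16  16  16

16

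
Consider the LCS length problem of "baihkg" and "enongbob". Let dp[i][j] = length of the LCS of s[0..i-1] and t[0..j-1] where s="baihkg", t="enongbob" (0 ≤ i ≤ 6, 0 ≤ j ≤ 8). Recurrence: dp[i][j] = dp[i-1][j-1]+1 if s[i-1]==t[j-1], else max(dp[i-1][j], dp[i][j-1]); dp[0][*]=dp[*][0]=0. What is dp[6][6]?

1

   ''  e  n  o  n  g  b  o  b
''  0  0  0  0  0  0  0  0  0
 b  0  0  0  0  0  0  1  1  1
 a  0  0  0  0  0  0  1  1  1
 i  0  0  0  0  0  0  1  1  1
 h  0  0  0  0  0  0  1  1  1
 k  0  0  0  0  0  0  1  1  1
 g  0  0  0  0  0  1  1  1  1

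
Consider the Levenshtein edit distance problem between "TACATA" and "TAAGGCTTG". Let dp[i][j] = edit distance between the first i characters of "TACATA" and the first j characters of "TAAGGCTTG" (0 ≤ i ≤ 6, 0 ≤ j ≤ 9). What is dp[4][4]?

2

   ''  T  A  A  G  G  C  T  T  G
''  0  1  2  3  4  5  6  7  8  9
 T  1  0  1  2  3  4  5  6  7  8
 A  2  1  0  1  2  3  4  5  6  7
 C  3  2  1  1  2  3  3  4  5  6
 A  4  3  2  1  2  3  4  4  5  6
 T  5  4  3  2  2  3  4  4  4  5
 A  6  5  4  3  3  3  4  5  5  5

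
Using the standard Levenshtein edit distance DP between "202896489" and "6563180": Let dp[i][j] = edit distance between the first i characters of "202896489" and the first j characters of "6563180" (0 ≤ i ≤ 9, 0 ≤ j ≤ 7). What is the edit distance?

   ''  6  5  6  3  1  8  0
''  0  1  2  3  4  5  6  7
 2  1  1  2  3  4  5  6  7
 0  2  2  2  3  4  5  6  6
 2  3  3  3  3  4  5  6  7
 8  4  4  4  4  4  5  5  6
 9  5  5  5  5  5  5  6  6
 6  6  5  6  5  6  6  6  7
 4  7  6  6  6  6  7  7  7
 8  8  7  7  7  7  7  7  8
 9  9  8  8  8  8  8  8  8

8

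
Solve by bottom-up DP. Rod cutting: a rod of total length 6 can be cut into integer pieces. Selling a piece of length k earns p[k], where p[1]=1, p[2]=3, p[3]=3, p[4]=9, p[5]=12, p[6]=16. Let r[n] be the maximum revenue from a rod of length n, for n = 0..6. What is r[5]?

   n    0    1    2    3    4    5    6
r[n]    0    1    3    4    9   12   16

12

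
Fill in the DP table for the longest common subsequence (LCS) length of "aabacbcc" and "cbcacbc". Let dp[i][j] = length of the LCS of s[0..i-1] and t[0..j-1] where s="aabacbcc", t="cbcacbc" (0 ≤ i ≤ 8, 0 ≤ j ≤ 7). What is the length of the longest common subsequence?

   ''  c  b  c  a  c  b  c
''  0  0  0  0  0  0  0  0
 a  0  0  0  0  1  1  1  1
 a  0  0  0  0  1  1  1  1
 b  0  0  1  1  1  1  2  2
 a  0  0  1  1  2  2  2  2
 c  0  1  1  2  2  3  3  3
 b  0  1  2  2  2  3  4  4
 c  0  1  2  3  3  3  4  5
 c  0  1  2  3  3  4  4  5

5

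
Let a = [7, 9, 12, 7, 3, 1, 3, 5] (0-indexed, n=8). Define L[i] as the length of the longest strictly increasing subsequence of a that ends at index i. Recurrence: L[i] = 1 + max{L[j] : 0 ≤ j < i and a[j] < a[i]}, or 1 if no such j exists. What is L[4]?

1

   i    0    1    2    3    4    5    6    7
a[i]    7    9   12    7    3    1    3    5
L[i]    1    2    3    1    1    1    2    3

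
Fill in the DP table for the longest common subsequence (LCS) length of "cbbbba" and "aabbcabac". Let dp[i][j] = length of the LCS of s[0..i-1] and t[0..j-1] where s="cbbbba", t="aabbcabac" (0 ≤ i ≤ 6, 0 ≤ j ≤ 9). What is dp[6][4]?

2

   ''  a  a  b  b  c  a  b  a  c
''  0  0  0  0  0  0  0  0  0  0
 c  0  0  0  0  0  1  1  1  1  1
 b  0  0  0  1  1  1  1  2  2  2
 b  0  0  0  1  2  2  2  2  2  2
 b  0  0  0  1  2  2  2  3  3  3
 b  0  0  0  1  2  2  2  3  3  3
 a  0  1  1  1  2  2  3  3  4  4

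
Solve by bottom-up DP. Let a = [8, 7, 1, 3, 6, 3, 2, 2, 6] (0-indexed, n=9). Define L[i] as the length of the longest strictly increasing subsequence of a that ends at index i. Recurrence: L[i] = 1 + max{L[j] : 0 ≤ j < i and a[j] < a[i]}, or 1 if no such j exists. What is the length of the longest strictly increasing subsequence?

   i    0    1    2    3    4    5    6    7    8
a[i]    8    7    1    3    6    3    2    2    6
L[i]    1    1    1    2    3    2    2    2    3

3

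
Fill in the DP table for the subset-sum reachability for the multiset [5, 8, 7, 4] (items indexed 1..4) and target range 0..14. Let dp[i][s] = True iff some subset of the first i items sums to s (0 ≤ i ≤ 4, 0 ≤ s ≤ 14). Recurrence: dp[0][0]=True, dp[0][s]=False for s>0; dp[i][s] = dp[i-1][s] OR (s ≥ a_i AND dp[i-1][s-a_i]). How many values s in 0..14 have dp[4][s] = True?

i\s   0   1   2   3   4   5   6   7   8   9  10  11  12  13  14
  0   T   F   F   F   F   F   F   F   F   F   F   F   F   F   F
  1   T   F   F   F   F   T   F   F   F   F   F   F   F   F   F
  2   T   F   F   F   F   T   F   F   T   F   F   F   F   T   F
  3   T   F   F   F   F   T   F   T   T   F   F   F   T   T   F
  4   T   F   F   F   T   T   F   T   T   T   F   T   T   T   F

9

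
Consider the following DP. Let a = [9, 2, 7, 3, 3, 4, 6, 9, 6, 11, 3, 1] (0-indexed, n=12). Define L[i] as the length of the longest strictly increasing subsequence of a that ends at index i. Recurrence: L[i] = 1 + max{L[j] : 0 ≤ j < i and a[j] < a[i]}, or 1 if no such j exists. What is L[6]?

4

   i    0    1    2    3    4    5    6    7    8    9   10   11
a[i]    9    2    7    3    3    4    6    9    6   11    3    1
L[i]    1    1    2    2    2    3    4    5    4    6    2    1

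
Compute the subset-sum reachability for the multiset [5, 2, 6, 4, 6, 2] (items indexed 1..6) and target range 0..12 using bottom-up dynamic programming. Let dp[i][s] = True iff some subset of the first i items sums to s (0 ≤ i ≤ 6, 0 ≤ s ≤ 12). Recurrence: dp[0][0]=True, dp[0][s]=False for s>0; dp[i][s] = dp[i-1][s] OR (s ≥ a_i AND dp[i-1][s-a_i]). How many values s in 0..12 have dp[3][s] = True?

i\s   0   1   2   3   4   5   6   7   8   9  10  11  12
  0   T   F   F   F   F   F   F   F   F   F   F   F   F
  1   T   F   F   F   F   T   F   F   F   F   F   F   F
  2   T   F   T   F   F   T   F   T   F   F   F   F   F
  3   T   F   T   F   F   T   T   T   T   F   F   T   F
  4   T   F   T   F   T   T   T   T   T   T   T   T   T
  5   T   F   T   F   T   T   T   T   T   T   T   T   T
  6   T   F   T   F   T   T   T   T   T   T   T   T   T

7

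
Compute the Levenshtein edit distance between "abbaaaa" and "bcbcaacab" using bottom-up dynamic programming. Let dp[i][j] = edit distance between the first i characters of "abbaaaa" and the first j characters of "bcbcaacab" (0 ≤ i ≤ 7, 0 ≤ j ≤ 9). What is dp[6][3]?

   ''  b  c  b  c  a  a  c  a  b
''  0  1  2  3  4  5  6  7  8  9
 a  1  1  2  3  4  4  5  6  7  8
 b  2  1  2  2  3  4  5  6  7  7
 b  3  2  2  2  3  4  5  6  7  7
 a  4  3  3  3  3  3  4  5  6  7
 a  5  4  4  4  4  3  3  4  5  6
 a  6  5  5  5  5  4  3  4  4  5
 a  7  6  6  6  6  5  4  4  4  5

5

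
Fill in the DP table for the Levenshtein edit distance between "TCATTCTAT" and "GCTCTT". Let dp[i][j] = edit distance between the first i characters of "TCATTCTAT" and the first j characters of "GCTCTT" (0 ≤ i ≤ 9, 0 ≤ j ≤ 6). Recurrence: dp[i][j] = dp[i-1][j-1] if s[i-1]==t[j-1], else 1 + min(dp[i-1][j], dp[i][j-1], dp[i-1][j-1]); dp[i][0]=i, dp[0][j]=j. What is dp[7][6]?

   ''  G  C  T  C  T  T
''  0  1  2  3  4  5  6
 T  1  1  2  2  3  4  5
 C  2  2  1  2  2  3  4
 A  3  3  2  2  3  3  4
 T  4  4  3  2  3  3  3
 T  5  5  4  3  3  3  3
 C  6  6  5  4  3  4  4
 T  7  7  6  5  4  3  4
 A  8  8  7  6  5  4  4
 T  9  9  8  7  6  5  4

4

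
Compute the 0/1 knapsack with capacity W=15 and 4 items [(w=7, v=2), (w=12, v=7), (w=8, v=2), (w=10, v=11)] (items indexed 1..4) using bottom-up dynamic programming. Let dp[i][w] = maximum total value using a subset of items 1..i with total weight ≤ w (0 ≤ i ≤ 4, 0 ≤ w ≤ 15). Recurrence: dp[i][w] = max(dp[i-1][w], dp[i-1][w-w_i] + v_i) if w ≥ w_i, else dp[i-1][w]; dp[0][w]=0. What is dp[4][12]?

11

i\w   0   1   2   3   4   5   6   7   8   9  10  11  12  13  14  15
  0   0   0   0   0   0   0   0   0   0   0   0   0   0   0   0   0
  1   0   0   0   0   0   0   0   2   2   2   2   2   2   2   2   2
  2   0   0   0   0   0   0   0   2   2   2   2   2   7   7   7   7
  3   0   0   0   0   0   0   0   2   2   2   2   2   7   7   7   7
  4   0   0   0   0   0   0   0   2   2   2  11  11  11  11  11  11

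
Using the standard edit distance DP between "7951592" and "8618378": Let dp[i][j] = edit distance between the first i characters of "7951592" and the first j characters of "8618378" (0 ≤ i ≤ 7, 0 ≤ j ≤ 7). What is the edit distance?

   ''  8  6  1  8  3  7  8
''  0  1  2  3  4  5  6  7
 7  1  1  2  3  4  5  5  6
 9  2  2  2  3  4  5  6  6
 5  3  3  3  3  4  5  6  7
 1  4  4  4  3  4  5  6  7
 5  5  5  5  4  4  5  6  7
 9  6  6  6  5  5  5  6  7
 2  7  7  7  6  6  6  6  7

7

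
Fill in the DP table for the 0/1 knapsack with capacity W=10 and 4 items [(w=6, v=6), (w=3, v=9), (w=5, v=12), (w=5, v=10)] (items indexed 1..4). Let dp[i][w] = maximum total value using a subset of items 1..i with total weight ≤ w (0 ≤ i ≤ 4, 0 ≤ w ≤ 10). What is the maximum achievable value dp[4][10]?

i\w   0   1   2   3   4   5   6   7   8   9  10
  0   0   0   0   0   0   0   0   0   0   0   0
  1   0   0   0   0   0   0   6   6   6   6   6
  2   0   0   0   9   9   9   9   9   9  15  15
  3   0   0   0   9   9  12  12  12  21  21  21
  4   0   0   0   9   9  12  12  12  21  21  22

22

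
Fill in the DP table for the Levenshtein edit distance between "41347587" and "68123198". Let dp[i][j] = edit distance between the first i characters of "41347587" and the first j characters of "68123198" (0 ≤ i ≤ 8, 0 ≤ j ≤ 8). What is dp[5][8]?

   ''  6  8  1  2  3  1  9  8
''  0  1  2  3  4  5  6  7  8
 4  1  1  2  3  4  5  6  7  8
 1  2  2  2  2  3  4  5  6  7
 3  3  3  3  3  3  3  4  5  6
 4  4  4  4  4  4  4  4  5  6
 7  5  5  5  5  5  5  5  5  6
 5  6  6  6  6  6  6  6  6  6
 8  7  7  6  7  7  7  7  7  6
 7  8  8  7  7  8  8  8  8  7

6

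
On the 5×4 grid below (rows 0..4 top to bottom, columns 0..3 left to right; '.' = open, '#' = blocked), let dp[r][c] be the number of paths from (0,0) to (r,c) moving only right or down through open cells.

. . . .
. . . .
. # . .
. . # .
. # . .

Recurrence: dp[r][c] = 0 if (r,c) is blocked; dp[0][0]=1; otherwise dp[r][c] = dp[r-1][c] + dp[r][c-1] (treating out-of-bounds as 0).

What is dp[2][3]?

7

r\c   0   1   2   3
  0   1   1   1   1
  1   1   2   3   4
  2   1   0   3   7
  3   1   1   0   7
  4   1   0   0   7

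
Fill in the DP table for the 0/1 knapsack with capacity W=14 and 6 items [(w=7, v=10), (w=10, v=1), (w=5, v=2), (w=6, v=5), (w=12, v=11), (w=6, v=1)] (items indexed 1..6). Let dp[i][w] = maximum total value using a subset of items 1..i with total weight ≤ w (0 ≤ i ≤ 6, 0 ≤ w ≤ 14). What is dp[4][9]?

10

i\w   0   1   2   3   4   5   6   7   8   9  10  11  12  13  14
  0   0   0   0   0   0   0   0   0   0   0   0   0   0   0   0
  1   0   0   0   0   0   0   0  10  10  10  10  10  10  10  10
  2   0   0   0   0   0   0   0  10  10  10  10  10  10  10  10
  3   0   0   0   0   0   2   2  10  10  10  10  10  12  12  12
  4   0   0   0   0   0   2   5  10  10  10  10  10  12  15  15
  5   0   0   0   0   0   2   5  10  10  10  10  10  12  15  15
  6   0   0   0   0   0   2   5  10  10  10  10  10  12  15  15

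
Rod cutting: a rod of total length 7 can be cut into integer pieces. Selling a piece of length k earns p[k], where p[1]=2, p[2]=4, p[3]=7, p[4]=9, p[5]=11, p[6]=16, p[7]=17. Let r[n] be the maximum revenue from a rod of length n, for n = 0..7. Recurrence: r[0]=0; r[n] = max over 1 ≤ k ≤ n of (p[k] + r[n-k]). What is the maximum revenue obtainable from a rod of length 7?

   n    0    1    2    3    4    5    6    7
r[n]    0    2    4    7    9   11   16   18

18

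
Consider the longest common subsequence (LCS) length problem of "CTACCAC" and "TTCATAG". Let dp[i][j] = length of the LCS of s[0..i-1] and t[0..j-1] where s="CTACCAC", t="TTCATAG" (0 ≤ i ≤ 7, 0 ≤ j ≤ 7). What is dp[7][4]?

   ''  T  T  C  A  T  A  G
''  0  0  0  0  0  0  0  0
 C  0  0  0  1  1  1  1  1
 T  0  1  1  1  1  2  2  2
 A  0  1  1  1  2  2  3  3
 C  0  1  1  2  2  2  3  3
 C  0  1  1  2  2  2  3  3
 A  0  1  1  2  3  3  3  3
 C  0  1  1  2  3  3  3  3

3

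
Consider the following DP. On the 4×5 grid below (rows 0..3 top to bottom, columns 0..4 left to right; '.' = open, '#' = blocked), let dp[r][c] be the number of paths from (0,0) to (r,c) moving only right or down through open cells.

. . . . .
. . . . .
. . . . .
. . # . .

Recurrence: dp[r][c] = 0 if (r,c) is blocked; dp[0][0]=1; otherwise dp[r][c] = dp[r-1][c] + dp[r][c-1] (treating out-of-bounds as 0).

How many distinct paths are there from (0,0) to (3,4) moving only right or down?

25

r\c   0   1   2   3   4
  0   1   1   1   1   1
  1   1   2   3   4   5
  2   1   3   6  10  15
  3   1   4   0  10  25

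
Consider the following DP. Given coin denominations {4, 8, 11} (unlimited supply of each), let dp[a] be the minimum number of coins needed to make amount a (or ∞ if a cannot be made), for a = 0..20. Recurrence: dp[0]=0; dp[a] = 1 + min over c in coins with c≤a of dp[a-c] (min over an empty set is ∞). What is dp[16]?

2

 a  0  1  2  3  4  5  6  7  8  9 10 11 12 13 14 15 16 17 18 19 20
dp  0  -  -  -  1  -  -  -  1  -  -  1  2  -  -  2  2  -  -  2  3
(- denotes ∞ / unreachable)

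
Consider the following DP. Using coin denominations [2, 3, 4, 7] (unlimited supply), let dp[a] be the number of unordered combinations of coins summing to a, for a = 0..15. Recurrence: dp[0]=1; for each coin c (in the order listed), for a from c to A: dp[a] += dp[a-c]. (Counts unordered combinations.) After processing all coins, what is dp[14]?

11

after  coin     0     1     2     3     4     5     6     7     8     9    10    11    12    13    14    15
          2     1     0     1     0     1     0     1     0     1     0     1     0     1     0     1     0
          3     1     0     1     1     1     1     2     1     2     2     2     2     3     2     3     3
          4     1     0     1     1     2     1     3     2     4     3     5     4     7     5     8     7
          7     1     0     1     1     2     1     3     3     4     4     6     6     8     8    11    11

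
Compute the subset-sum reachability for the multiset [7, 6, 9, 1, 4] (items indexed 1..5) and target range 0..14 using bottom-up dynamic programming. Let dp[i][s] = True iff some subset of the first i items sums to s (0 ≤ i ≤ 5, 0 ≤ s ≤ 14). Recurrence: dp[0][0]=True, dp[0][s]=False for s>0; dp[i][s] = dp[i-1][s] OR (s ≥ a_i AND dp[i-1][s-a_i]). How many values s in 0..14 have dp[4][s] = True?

i\s   0   1   2   3   4   5   6   7   8   9  10  11  12  13  14
  0   T   F   F   F   F   F   F   F   F   F   F   F   F   F   F
  1   T   F   F   F   F   F   F   T   F   F   F   F   F   F   F
  2   T   F   F   F   F   F   T   T   F   F   F   F   F   T   F
  3   T   F   F   F   F   F   T   T   F   T   F   F   F   T   F
  4   T   T   F   F   F   F   T   T   T   T   T   F   F   T   T
  5   T   T   F   F   T   T   T   T   T   T   T   T   T   T   T

9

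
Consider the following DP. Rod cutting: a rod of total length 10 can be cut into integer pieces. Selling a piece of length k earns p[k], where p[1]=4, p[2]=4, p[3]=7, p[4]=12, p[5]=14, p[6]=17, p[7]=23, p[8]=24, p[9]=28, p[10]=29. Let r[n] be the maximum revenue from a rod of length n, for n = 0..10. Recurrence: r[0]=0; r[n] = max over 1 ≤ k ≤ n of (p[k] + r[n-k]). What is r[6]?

24

   n    0    1    2    3    4    5    6    7    8    9   10
r[n]    0    4    8   12   16   20   24   28   32   36   40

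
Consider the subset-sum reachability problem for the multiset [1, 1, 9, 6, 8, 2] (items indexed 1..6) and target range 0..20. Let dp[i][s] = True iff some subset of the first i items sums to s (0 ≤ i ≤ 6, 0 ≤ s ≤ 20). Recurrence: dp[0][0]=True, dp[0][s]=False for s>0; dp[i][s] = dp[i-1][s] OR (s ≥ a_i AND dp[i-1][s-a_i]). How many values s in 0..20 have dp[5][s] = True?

i\s   0   1   2   3   4   5   6   7   8   9  10  11  12  13  14  15  16  17  18  19  20
  0   T   F   F   F   F   F   F   F   F   F   F   F   F   F   F   F   F   F   F   F   F
  1   T   T   F   F   F   F   F   F   F   F   F   F   F   F   F   F   F   F   F   F   F
  2   T   T   T   F   F   F   F   F   F   F   F   F   F   F   F   F   F   F   F   F   F
  3   T   T   T   F   F   F   F   F   F   T   T   T   F   F   F   F   F   F   F   F   F
  4   T   T   T   F   F   F   T   T   T   T   T   T   F   F   F   T   T   T   F   F   F
  5   T   T   T   F   F   F   T   T   T   T   T   T   F   F   T   T   T   T   T   T   F
  6   T   T   T   T   T   F   T   T   T   T   T   T   T   T   T   T   T   T   T   T   T

15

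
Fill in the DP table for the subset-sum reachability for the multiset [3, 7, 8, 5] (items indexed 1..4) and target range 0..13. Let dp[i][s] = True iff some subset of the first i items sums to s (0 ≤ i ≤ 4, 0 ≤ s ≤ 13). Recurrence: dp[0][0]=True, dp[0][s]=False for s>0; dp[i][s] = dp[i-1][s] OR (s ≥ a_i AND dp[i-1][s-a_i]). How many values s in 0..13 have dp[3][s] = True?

i\s   0   1   2   3   4   5   6   7   8   9  10  11  12  13
  0   T   F   F   F   F   F   F   F   F   F   F   F   F   F
  1   T   F   F   T   F   F   F   F   F   F   F   F   F   F
  2   T   F   F   T   F   F   F   T   F   F   T   F   F   F
  3   T   F   F   T   F   F   F   T   T   F   T   T   F   F
  4   T   F   F   T   F   T   F   T   T   F   T   T   T   T

6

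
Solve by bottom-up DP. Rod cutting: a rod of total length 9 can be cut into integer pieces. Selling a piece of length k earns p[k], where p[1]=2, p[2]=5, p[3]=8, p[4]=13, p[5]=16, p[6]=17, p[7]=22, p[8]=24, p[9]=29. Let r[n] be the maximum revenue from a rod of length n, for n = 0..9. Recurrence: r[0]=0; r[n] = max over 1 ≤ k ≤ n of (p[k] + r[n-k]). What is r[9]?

   n    0    1    2    3    4    5    6    7    8    9
r[n]    0    2    5    8   13   16   18   22   26   29

29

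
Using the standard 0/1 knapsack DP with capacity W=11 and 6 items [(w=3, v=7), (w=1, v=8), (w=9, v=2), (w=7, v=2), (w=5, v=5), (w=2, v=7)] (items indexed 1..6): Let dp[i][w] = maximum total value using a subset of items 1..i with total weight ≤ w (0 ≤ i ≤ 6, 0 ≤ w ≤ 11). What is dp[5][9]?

20

i\w   0   1   2   3   4   5   6   7   8   9  10  11
  0   0   0   0   0   0   0   0   0   0   0   0   0
  1   0   0   0   7   7   7   7   7   7   7   7   7
  2   0   8   8   8  15  15  15  15  15  15  15  15
  3   0   8   8   8  15  15  15  15  15  15  15  15
  4   0   8   8   8  15  15  15  15  15  15  15  17
  5   0   8   8   8  15  15  15  15  15  20  20  20
  6   0   8   8  15  15  15  22  22  22  22  22  27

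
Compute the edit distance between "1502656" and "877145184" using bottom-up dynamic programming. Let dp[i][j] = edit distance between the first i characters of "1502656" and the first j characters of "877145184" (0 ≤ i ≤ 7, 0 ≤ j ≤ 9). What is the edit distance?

8

   ''  8  7  7  1  4  5  1  8  4
''  0  1  2  3  4  5  6  7  8  9
 1  1  1  2  3  3  4  5  6  7  8
 5  2  2  2  3  4  4  4  5  6  7
 0  3  3  3  3  4  5  5  5  6  7
 2  4  4  4  4  4  5  6  6  6  7
 6  5  5  5  5  5  5  6  7  7  7
 5  6  6  6  6  6  6  5  6  7  8
 6  7  7  7  7  7  7  6  6  7  8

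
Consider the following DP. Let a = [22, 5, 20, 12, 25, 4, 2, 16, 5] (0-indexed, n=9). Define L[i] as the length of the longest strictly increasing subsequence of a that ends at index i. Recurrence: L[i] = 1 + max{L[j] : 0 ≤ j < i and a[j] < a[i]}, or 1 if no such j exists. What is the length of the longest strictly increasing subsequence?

   i    0    1    2    3    4    5    6    7    8
a[i]   22    5   20   12   25    4    2   16    5
L[i]    1    1    2    2    3    1    1    3    2

3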